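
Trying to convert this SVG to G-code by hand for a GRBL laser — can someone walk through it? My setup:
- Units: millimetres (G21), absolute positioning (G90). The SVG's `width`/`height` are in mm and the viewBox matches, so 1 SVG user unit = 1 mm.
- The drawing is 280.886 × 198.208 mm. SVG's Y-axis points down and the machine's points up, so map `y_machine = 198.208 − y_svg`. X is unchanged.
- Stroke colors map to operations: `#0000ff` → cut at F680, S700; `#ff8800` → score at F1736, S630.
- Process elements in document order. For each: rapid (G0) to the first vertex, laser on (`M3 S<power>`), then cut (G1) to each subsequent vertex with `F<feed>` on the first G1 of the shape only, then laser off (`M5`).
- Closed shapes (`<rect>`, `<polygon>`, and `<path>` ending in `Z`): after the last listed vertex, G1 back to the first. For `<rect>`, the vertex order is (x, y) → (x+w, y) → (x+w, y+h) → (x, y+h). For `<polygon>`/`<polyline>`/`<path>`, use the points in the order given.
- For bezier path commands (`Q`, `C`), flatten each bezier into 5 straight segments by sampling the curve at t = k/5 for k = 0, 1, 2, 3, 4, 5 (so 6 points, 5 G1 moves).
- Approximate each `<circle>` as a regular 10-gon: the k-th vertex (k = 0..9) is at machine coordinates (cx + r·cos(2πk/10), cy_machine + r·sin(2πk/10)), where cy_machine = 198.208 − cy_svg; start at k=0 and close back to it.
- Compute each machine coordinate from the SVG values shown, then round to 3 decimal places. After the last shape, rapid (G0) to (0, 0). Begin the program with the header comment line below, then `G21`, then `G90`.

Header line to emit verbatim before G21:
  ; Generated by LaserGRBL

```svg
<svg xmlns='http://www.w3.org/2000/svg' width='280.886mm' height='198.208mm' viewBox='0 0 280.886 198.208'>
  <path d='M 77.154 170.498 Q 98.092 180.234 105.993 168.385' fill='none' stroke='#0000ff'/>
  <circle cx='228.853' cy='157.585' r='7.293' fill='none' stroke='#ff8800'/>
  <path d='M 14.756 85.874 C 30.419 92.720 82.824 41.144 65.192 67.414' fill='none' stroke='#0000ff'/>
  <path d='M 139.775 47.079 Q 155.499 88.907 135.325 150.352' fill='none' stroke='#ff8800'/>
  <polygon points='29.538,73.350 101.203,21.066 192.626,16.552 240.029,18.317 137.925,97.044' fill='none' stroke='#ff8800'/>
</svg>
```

; Generated by LaserGRBL
G21
G90
G0 X77.154 Y27.710
M3 S700
G1 X85.008 Y24.679 F680
G1 X91.818 Y23.375
G1 X97.586 Y23.797
G1 X102.311 Y25.947
G1 X105.993 Y29.823
M5
G0 X236.146 Y40.623
M3 S630
G1 X234.753 Y44.910 F1736
G1 X231.107 Y47.559
G1 X226.599 Y47.559
G1 X222.953 Y44.910
G1 X221.560 Y40.623
G1 X222.953 Y36.336
G1 X226.599 Y33.687
G1 X231.107 Y33.687
G1 X234.753 Y36.336
G1 X236.146 Y40.623
M5
G0 X14.756 Y112.334
M3 S700
G1 X27.709 Y114.147 F680
G1 X44.354 Y123.440
G1 X59.566 Y133.673
G1 X68.221 Y138.305
G1 X65.192 Y130.794
M5
G0 X139.775 Y151.129
M3 S630
G1 X144.629 Y133.613 F1736
G1 X146.611 Y114.528
G1 X145.721 Y93.873
G1 X141.959 Y71.649
G1 X135.325 Y47.856
M5
G0 X29.538 Y124.858
M3 S630
G1 X101.203 Y177.142 F1736
G1 X192.626 Y181.656
G1 X240.029 Y179.891
G1 X137.925 Y101.164
G1 X29.538 Y124.858
M5
G0 X0.000 Y0.000

viewBox `0 0 280.886 198.208` with mm width/height → 1 unit = 1 mm. Flip: y_m = 198.208 − y_svg.

**Shape 1** — `<path>` quadratic bezier, stroke `#0000ff` → cut (S700, F680). Control points (SVG): P0=(77.154,170.498), P1=(98.092,180.234), P2=(105.993,168.385); sampled at t=k/5. Machine vertices: (77.154,27.710) → (85.008,24.679) → (91.818,23.375) → (97.586,23.797) → (102.311,25.947) → (105.993,29.823). Open path.

**Shape 2** — `<circle>` circle, stroke `#ff8800` → score (S630, F1736). Machine vertices: (236.146,40.623) → (234.753,44.910) → (231.107,47.559) → (226.599,47.559) → (222.953,44.910) → (221.560,40.623) → (222.953,36.336) → (226.599,33.687) → (231.107,33.687) → (234.753,36.336) → (236.146,40.623). Closed: final G1 returns to the first vertex.

**Shape 3** — `<path>` cubic bezier, stroke `#0000ff` → cut (S700, F680). Control points (SVG): P0=(14.756,85.874), P1=(30.419,92.720), P2=(82.824,41.144), P3=(65.192,67.414); sampled at t=k/5. Machine vertices: (14.756,112.334) → (27.709,114.147) → (44.354,123.440) → (59.566,133.673) → (68.221,138.305) → (65.192,130.794). Open path.

**Shape 4** — `<path>` quadratic bezier, stroke `#ff8800` → score (S630, F1736). Control points (SVG): P0=(139.775,47.079), P1=(155.499,88.907), P2=(135.325,150.352); sampled at t=k/5. Machine vertices: (139.775,151.129) → (144.629,133.613) → (146.611,114.528) → (145.721,93.873) → (141.959,71.649) → (135.325,47.856). Open path.

**Shape 5** — `<polygon>` closed polygon, stroke `#ff8800` → score (S630, F1736). Machine vertices: (29.538,124.858) → (101.203,177.142) → (192.626,181.656) → (240.029,179.891) → (137.925,101.164) → (29.538,124.858). Closed: final G1 returns to the first vertex.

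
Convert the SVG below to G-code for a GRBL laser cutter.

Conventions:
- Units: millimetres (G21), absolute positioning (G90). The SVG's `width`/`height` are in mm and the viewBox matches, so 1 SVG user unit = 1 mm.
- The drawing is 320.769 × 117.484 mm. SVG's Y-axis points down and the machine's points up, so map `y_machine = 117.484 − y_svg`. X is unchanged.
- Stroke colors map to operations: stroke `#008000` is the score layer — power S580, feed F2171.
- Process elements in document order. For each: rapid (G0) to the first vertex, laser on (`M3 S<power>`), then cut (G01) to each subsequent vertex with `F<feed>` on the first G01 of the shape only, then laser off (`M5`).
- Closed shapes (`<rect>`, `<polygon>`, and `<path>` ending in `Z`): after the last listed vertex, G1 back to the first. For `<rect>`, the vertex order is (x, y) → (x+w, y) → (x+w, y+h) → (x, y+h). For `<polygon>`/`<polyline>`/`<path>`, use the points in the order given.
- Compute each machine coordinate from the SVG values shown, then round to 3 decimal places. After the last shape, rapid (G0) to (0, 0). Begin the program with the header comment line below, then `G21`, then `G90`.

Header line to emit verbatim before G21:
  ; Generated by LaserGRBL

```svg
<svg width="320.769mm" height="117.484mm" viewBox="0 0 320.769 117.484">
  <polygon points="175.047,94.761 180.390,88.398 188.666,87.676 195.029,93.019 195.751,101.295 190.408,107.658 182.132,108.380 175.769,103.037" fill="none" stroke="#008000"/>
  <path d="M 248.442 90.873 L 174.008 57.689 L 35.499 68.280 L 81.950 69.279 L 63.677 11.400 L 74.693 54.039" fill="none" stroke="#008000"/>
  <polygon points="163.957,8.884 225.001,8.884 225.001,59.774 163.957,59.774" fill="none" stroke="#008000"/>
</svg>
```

; Generated by LaserGRBL
G21
G90
G0 X175.047 Y22.723
M3 S580
G01 X180.390 Y29.086 F2171
G01 X188.666 Y29.808
G01 X195.029 Y24.465
G01 X195.751 Y16.189
G01 X190.408 Y9.826
G01 X182.132 Y9.104
G01 X175.769 Y14.447
G01 X175.047 Y22.723
M5
G0 X248.442 Y26.611
M3 S580
G01 X174.008 Y59.795 F2171
G01 X35.499 Y49.204
G01 X81.950 Y48.205
G01 X63.677 Y106.084
G01 X74.693 Y63.445
M5
G0 X163.957 Y108.600
M3 S580
G01 X225.001 Y108.600 F2171
G01 X225.001 Y57.710
G01 X163.957 Y57.710
G01 X163.957 Y108.600
M5
G0 X0.000 Y0.000

Since the viewBox matches the mm dimensions, user units are millimetres directly. The only transform is the Y-flip y_m = 117.484 − y_svg.

Shape 1 is a regular polygon drawn with `<polygon>`. Its stroke #008000 means score at S580, F2171. After flipping Y the toolpath is (175.047,22.723) → (180.390,29.086) → (188.666,29.808) → (195.029,24.465) → (195.751,16.189) → (190.408,9.826) → (182.132,9.104) → (175.769,14.447) → (175.047,22.723), returning to the start.

Shape 2 is a open polyline drawn with `<path>`. Its stroke #008000 means score at S580, F2171. After flipping Y the toolpath is (248.442,26.611) → (174.008,59.795) → (35.499,49.204) → (81.950,48.205) → (63.677,106.084) → (74.693,63.445).

Shape 3 is a rectangle drawn with `<polygon>`. Its stroke #008000 means score at S580, F2171. After flipping Y the toolpath is (163.957,108.600) → (225.001,108.600) → (225.001,57.710) → (163.957,57.710) → (163.957,108.600), returning to the start.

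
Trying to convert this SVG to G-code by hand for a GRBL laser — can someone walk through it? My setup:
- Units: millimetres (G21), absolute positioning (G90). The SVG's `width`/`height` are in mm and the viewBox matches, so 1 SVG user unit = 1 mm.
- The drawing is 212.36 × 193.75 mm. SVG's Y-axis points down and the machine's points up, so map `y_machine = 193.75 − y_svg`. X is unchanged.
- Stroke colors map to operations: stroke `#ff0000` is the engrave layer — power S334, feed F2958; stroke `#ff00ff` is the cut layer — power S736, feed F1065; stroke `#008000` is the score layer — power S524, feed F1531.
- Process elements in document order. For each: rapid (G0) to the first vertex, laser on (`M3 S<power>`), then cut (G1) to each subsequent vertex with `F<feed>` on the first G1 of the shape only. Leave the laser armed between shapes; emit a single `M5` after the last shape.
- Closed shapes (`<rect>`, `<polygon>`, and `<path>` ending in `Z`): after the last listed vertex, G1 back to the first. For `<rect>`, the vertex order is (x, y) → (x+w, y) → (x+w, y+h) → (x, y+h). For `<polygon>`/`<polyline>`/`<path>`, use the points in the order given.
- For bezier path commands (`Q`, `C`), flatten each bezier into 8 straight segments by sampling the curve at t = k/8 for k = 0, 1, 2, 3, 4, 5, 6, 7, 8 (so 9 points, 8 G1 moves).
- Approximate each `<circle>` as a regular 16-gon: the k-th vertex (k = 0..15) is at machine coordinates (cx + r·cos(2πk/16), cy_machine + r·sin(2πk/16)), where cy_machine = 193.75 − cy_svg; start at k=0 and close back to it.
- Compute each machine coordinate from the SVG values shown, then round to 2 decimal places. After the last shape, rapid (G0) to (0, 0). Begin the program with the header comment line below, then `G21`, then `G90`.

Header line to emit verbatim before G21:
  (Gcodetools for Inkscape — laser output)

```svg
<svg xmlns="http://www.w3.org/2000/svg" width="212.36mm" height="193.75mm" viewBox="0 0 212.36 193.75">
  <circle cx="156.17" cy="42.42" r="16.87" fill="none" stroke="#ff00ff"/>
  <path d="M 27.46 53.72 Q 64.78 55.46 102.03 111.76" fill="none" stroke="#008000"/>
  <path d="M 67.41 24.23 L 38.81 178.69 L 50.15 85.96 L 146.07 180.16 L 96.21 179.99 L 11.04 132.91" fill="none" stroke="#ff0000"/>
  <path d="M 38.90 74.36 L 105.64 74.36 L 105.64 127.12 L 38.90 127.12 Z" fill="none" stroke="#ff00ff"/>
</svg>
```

1 u = 1 mm; y_m = 193.75 − y.

[1] `<circle>` circle, #ff00ff→cut S736 F1065: (173.04,151.33) → (171.76,157.79) → (168.10,163.26) → (162.63,166.92) → (156.17,168.20) → (149.71,166.92) → (144.24,163.26) → (140.58,157.79) → (139.30,151.33) → (140.58,144.87) → (144.24,139.40) → (149.71,135.74) → (156.17,134.46) → (162.63,135.74) → (168.10,139.40) → (171.76,144.87) → (173.04,151.33) (closed)

[2] `<path>` quadratic bezier, #008000→score S524 F1531: (27.46,140.03) → (36.79,138.74) → (46.12,135.75) → (55.44,131.05) → (64.76,124.65) → (74.08,116.54) → (83.40,106.73) → (92.72,95.21) → (102.03,81.99)

[3] `<path>` open polyline, #ff0000→engrave S334 F2958: (67.41,169.52) → (38.81,15.06) → (50.15,107.79) → (146.07,13.59) → (96.21,13.76) → (11.04,60.84)

[4] `<path>` rectangle, #ff00ff→cut S736 F1065: (38.90,119.39) → (105.64,119.39) → (105.64,66.63) → (38.90,66.63) → (38.90,119.39) (closed)

(Gcodetools for Inkscape — laser output)
G21
G90
G0 X173.04 Y151.33
M3 S736
G1 X171.76 Y157.79 F1065
G1 X168.10 Y163.26
G1 X162.63 Y166.92
G1 X156.17 Y168.20
G1 X149.71 Y166.92
G1 X144.24 Y163.26
G1 X140.58 Y157.79
G1 X139.30 Y151.33
G1 X140.58 Y144.87
G1 X144.24 Y139.40
G1 X149.71 Y135.74
G1 X156.17 Y134.46
G1 X162.63 Y135.74
G1 X168.10 Y139.40
G1 X171.76 Y144.87
G1 X173.04 Y151.33
G0 X27.46 Y140.03
M3 S524
G1 X36.79 Y138.74 F1531
G1 X46.12 Y135.75
G1 X55.44 Y131.05
G1 X64.76 Y124.65
G1 X74.08 Y116.54
G1 X83.40 Y106.73
G1 X92.72 Y95.21
G1 X102.03 Y81.99
G0 X67.41 Y169.52
M3 S334
G1 X38.81 Y15.06 F2958
G1 X50.15 Y107.79
G1 X146.07 Y13.59
G1 X96.21 Y13.76
G1 X11.04 Y60.84
G0 X38.90 Y119.39
M3 S736
G1 X105.64 Y119.39 F1065
G1 X105.64 Y66.63
G1 X38.90 Y66.63
G1 X38.90 Y119.39
M5
G0 X0.00 Y0.00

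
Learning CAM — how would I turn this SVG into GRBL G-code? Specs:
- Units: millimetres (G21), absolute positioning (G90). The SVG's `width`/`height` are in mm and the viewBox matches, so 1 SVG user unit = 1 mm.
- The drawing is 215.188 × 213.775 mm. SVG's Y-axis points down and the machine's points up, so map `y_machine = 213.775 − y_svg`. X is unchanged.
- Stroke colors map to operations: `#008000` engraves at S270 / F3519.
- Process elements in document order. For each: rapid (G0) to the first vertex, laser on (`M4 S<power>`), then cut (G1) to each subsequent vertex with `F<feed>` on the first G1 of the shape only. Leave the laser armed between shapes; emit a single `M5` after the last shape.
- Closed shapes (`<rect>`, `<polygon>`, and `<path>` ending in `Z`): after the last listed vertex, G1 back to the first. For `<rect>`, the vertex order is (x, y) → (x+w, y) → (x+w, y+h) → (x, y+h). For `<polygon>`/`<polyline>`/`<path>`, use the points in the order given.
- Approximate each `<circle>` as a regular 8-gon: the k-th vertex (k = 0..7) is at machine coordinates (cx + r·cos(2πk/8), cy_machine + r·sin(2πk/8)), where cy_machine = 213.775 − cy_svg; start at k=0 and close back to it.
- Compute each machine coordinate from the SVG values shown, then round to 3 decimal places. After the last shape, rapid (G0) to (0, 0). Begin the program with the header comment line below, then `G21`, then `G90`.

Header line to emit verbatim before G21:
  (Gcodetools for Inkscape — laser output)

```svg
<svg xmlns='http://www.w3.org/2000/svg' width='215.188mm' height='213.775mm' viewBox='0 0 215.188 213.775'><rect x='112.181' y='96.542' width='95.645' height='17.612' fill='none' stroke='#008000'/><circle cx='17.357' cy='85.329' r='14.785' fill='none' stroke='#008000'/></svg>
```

(Gcodetools for Inkscape — laser output)
G21
G90
G0 X112.181 Y117.233
M4 S270
G1 X207.826 Y117.233 F3519
G1 X207.826 Y99.621
G1 X112.181 Y99.621
G1 X112.181 Y117.233
G0 X32.142 Y128.446
M4 S270
G1 X27.812 Y138.901 F3519
G1 X17.357 Y143.231
G1 X6.902 Y138.901
G1 X2.572 Y128.446
G1 X6.902 Y117.991
G1 X17.357 Y113.661
G1 X27.812 Y117.991
G1 X32.142 Y128.446
M5
G0 X0.000 Y0.000

viewBox `0 0 215.188 213.775` with mm width/height → 1 unit = 1 mm. Flip: y_m = 213.775 − y_svg.

**Shape 1** — `<rect>` rectangle, stroke `#008000` → engrave (S270, F3519). Machine vertices: (112.181,117.233) → (207.826,117.233) → (207.826,99.621) → (112.181,99.621) → (112.181,117.233). Closed: final G1 returns to the first vertex.

**Shape 2** — `<circle>` circle, stroke `#008000` → engrave (S270, F3519). Machine vertices: (32.142,128.446) → (27.812,138.901) → (17.357,143.231) → (6.902,138.901) → (2.572,128.446) → (6.902,117.991) → (17.357,113.661) → (27.812,117.991) → (32.142,128.446). Closed: final G1 returns to the first vertex.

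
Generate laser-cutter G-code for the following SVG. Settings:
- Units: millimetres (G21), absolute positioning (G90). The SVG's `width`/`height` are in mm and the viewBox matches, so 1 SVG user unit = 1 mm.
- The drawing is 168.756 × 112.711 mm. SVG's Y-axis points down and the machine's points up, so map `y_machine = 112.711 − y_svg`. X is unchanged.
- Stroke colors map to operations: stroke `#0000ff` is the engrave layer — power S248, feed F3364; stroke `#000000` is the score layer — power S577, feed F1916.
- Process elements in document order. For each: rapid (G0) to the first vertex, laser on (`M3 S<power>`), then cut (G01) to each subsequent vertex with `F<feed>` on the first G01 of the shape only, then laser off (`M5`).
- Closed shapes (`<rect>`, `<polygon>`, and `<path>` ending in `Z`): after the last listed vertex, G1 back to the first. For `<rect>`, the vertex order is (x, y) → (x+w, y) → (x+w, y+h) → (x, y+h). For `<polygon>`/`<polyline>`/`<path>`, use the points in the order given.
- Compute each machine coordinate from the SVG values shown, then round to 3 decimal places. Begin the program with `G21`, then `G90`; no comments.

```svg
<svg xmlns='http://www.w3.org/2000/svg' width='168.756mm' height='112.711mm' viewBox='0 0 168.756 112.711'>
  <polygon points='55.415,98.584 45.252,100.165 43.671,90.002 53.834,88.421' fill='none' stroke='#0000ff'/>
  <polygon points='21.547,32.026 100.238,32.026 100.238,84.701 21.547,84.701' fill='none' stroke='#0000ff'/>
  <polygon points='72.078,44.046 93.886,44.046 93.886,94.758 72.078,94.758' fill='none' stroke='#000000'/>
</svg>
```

viewBox `0 0 168.756 112.711` with mm width/height → 1 unit = 1 mm. Flip: y_m = 112.711 − y_svg.

**Shape 1** — `<polygon>` regular polygon, stroke `#0000ff` → engrave (S248, F3364). Machine vertices: (55.415,14.127) → (45.252,12.546) → (43.671,22.709) → (53.834,24.290) → (55.415,14.127). Closed: final G1 returns to the first vertex.

**Shape 2** — `<polygon>` rectangle, stroke `#0000ff` → engrave (S248, F3364). Machine vertices: (21.547,80.685) → (100.238,80.685) → (100.238,28.010) → (21.547,28.010) → (21.547,80.685). Closed: final G1 returns to the first vertex.

**Shape 3** — `<polygon>` rectangle, stroke `#000000` → score (S577, F1916). Machine vertices: (72.078,68.665) → (93.886,68.665) → (93.886,17.953) → (72.078,17.953) → (72.078,68.665). Closed: final G1 returns to the first vertex.

G21
G90
G0 X55.415 Y14.127
M3 S248
G01 X45.252 Y12.546 F3364
G01 X43.671 Y22.709
G01 X53.834 Y24.290
G01 X55.415 Y14.127
M5
G0 X21.547 Y80.685
M3 S248
G01 X100.238 Y80.685 F3364
G01 X100.238 Y28.010
G01 X21.547 Y28.010
G01 X21.547 Y80.685
M5
G0 X72.078 Y68.665
M3 S577
G01 X93.886 Y68.665 F1916
G01 X93.886 Y17.953
G01 X72.078 Y17.953
G01 X72.078 Y68.665
M5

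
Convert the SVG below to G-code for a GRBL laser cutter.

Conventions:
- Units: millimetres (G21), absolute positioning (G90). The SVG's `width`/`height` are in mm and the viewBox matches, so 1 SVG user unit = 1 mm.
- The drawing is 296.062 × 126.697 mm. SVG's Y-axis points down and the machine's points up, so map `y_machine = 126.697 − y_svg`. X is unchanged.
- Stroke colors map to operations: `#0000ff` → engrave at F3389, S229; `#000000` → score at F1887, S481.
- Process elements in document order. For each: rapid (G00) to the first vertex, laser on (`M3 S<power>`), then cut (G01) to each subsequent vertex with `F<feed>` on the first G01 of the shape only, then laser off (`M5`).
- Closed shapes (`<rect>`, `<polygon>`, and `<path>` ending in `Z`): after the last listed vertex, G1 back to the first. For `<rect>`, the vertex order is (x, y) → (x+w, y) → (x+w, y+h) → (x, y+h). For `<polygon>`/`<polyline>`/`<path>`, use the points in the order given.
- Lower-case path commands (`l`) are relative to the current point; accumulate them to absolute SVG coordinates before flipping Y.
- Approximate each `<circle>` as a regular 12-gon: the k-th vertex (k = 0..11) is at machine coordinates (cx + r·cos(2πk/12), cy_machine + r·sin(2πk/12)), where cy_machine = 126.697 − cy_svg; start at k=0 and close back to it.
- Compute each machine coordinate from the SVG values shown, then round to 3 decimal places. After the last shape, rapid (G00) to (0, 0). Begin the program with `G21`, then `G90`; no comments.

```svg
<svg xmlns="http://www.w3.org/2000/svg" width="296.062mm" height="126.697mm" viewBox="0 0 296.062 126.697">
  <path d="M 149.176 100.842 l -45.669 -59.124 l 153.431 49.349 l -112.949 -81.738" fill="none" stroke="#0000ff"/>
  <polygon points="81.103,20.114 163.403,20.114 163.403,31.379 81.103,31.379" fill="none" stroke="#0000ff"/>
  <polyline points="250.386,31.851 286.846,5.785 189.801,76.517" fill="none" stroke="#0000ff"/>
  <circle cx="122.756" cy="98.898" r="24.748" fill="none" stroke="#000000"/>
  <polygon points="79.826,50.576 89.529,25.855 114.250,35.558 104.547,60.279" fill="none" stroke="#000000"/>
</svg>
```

G21
G90
G00 X149.176 Y25.855
M3 S229
G01 X103.507 Y84.979 F3389
G01 X256.938 Y35.630
G01 X143.989 Y117.368
M5
G00 X81.103 Y106.583
M3 S229
G01 X163.403 Y106.583 F3389
G01 X163.403 Y95.318
G01 X81.103 Y95.318
G01 X81.103 Y106.583
M5
G00 X250.386 Y94.846
M3 S229
G01 X286.846 Y120.912 F3389
G01 X189.801 Y50.180
M5
G00 X147.504 Y27.799
M3 S481
G01 X144.188 Y40.173 F1887
G01 X135.130 Y49.231
G01 X122.756 Y52.547
G01 X110.382 Y49.231
G01 X101.324 Y40.173
G01 X98.008 Y27.799
G01 X101.324 Y15.425
G01 X110.382 Y6.367
G01 X122.756 Y3.051
G01 X135.130 Y6.367
G01 X144.188 Y15.425
G01 X147.504 Y27.799
M5
G00 X79.826 Y76.121
M3 S481
G01 X89.529 Y100.842 F1887
G01 X114.250 Y91.139
G01 X104.547 Y66.418
G01 X79.826 Y76.121
M5
G00 X0.000 Y0.000

Since the viewBox matches the mm dimensions, user units are millimetres directly. The only transform is the Y-flip y_m = 126.697 − y_svg.

Shape 1 is a open polyline drawn with `<path>`. Its stroke #0000ff means engrave at S229, F3389. After flipping Y the toolpath is (149.176,25.855) → (103.507,84.979) → (256.938,35.630) → (143.989,117.368).

Shape 2 is a rectangle drawn with `<polygon>`. Its stroke #0000ff means engrave at S229, F3389. After flipping Y the toolpath is (81.103,106.583) → (163.403,106.583) → (163.403,95.318) → (81.103,95.318) → (81.103,106.583), returning to the start.

Shape 3 is a open polyline drawn with `<polyline>`. Its stroke #0000ff means engrave at S229, F3389. After flipping Y the toolpath is (250.386,94.846) → (286.846,120.912) → (189.801,50.180).

Shape 4 is a circle drawn with `<circle>`. Its stroke #000000 means score at S481, F1887. After flipping Y the toolpath is (147.504,27.799) → (144.188,40.173) → (135.130,49.231) → (122.756,52.547) → (110.382,49.231) → (101.324,40.173) → (98.008,27.799) → (101.324,15.425) → (110.382,6.367) → (122.756,3.051) → (135.130,6.367) → (144.188,15.425) → (147.504,27.799), returning to the start.

Shape 5 is a regular polygon drawn with `<polygon>`. Its stroke #000000 means score at S481, F1887. After flipping Y the toolpath is (79.826,76.121) → (89.529,100.842) → (114.250,91.139) → (104.547,66.418) → (79.826,76.121), returning to the start.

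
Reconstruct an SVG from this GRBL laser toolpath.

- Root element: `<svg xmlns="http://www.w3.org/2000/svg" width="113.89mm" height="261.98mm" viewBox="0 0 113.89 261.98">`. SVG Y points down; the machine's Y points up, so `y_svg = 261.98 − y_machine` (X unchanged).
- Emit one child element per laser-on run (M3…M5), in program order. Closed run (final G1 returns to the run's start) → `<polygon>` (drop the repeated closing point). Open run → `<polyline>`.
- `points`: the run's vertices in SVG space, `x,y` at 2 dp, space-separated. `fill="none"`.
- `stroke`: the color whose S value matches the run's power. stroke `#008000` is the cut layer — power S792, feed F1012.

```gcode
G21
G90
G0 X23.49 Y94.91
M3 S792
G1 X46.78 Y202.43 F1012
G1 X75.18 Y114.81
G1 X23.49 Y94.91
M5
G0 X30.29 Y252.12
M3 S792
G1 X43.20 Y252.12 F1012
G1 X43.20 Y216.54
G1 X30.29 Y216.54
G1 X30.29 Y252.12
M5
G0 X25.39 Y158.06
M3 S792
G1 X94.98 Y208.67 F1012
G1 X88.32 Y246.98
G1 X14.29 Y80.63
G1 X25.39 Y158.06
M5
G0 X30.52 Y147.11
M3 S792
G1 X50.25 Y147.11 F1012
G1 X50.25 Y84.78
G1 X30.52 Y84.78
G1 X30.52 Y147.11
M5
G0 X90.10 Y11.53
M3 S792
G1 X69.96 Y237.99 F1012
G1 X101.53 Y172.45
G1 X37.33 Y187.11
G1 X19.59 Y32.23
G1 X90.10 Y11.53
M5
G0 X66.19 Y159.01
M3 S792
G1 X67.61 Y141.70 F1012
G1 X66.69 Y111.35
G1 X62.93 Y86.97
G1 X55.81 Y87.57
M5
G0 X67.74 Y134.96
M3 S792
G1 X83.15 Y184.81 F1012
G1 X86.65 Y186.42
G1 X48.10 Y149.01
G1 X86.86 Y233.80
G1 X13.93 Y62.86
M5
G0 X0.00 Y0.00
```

<svg xmlns="http://www.w3.org/2000/svg" width="113.89mm" height="261.98mm" viewBox="0 0 113.89 261.98">
  <polygon points="23.49,167.07 46.78,59.55 75.18,147.17" fill="none" stroke="#008000"/>
  <polygon points="30.29,9.86 43.20,9.86 43.20,45.44 30.29,45.44" fill="none" stroke="#008000"/>
  <polygon points="25.39,103.92 94.98,53.31 88.32,15.00 14.29,181.35" fill="none" stroke="#008000"/>
  <polygon points="30.52,114.87 50.25,114.87 50.25,177.20 30.52,177.20" fill="none" stroke="#008000"/>
  <polygon points="90.10,250.45 69.96,23.99 101.53,89.53 37.33,74.87 19.59,229.75" fill="none" stroke="#008000"/>
  <polyline points="66.19,102.97 67.61,120.28 66.69,150.63 62.93,175.01 55.81,174.41" fill="none" stroke="#008000"/>
  <polyline points="67.74,127.02 83.15,77.17 86.65,75.56 48.10,112.97 86.86,28.18 13.93,199.12" fill="none" stroke="#008000"/>
</svg>

y_svg = 261.98 − y_m. Every run uses S792, so all elements get stroke `#008000` (cut).

[1] closed run; points: 23.49,167.07 46.78,59.55 75.18,147.17

[2] closed run; points: 30.29,9.86 43.20,9.86 43.20,45.44 30.29,45.44

[3] closed run; points: 25.39,103.92 94.98,53.31 88.32,15.00 14.29,181.35

[4] closed run; points: 30.52,114.87 50.25,114.87 50.25,177.20 30.52,177.20

[5] closed run; points: 90.10,250.45 69.96,23.99 101.53,89.53 37.33,74.87 19.59,229.75

[6] open run; points: 66.19,102.97 67.61,120.28 66.69,150.63 62.93,175.01 55.81,174.41

[7] open run; points: 67.74,127.02 83.15,77.17 86.65,75.56 48.10,112.97 86.86,28.18 13.93,199.12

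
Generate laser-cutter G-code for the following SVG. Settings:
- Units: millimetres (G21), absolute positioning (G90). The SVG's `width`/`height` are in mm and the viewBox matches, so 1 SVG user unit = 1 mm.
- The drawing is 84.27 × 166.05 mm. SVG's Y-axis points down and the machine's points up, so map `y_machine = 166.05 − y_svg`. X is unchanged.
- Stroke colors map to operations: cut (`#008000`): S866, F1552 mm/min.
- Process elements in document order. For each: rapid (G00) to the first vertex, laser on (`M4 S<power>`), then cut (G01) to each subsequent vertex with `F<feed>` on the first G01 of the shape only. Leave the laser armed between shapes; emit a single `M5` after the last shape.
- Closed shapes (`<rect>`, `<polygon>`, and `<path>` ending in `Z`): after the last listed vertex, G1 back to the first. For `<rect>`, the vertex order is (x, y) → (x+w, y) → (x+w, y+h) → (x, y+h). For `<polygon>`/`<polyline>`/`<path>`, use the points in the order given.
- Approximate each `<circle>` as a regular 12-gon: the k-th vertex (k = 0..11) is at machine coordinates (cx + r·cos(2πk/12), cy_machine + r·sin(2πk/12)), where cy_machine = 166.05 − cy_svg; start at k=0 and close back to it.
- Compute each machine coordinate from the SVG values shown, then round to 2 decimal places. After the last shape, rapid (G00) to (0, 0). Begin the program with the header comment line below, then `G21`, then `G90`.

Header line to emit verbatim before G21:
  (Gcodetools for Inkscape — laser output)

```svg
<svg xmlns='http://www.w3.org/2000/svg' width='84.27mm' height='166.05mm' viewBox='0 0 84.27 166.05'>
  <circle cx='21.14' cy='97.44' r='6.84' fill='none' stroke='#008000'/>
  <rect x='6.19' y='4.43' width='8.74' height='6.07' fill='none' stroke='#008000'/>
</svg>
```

Since the viewBox matches the mm dimensions, user units are millimetres directly. The only transform is the Y-flip y_m = 166.05 − y_svg.

Shape 1 is a circle drawn with `<circle>`. Its stroke #008000 means cut at S866, F1552. After flipping Y the toolpath is (27.98,68.61) → (27.06,72.03) → (24.56,74.53) → (21.14,75.45) → (17.72,74.53) → (15.22,72.03) → (14.30,68.61) → (15.22,65.19) → (17.72,62.69) → (21.14,61.77) → (24.56,62.69) → (27.06,65.19) → (27.98,68.61), returning to the start.

Shape 2 is a rectangle drawn with `<rect>`. Its stroke #008000 means cut at S866, F1552. After flipping Y the toolpath is (6.19,161.62) → (14.93,161.62) → (14.93,155.55) → (6.19,155.55) → (6.19,161.62), returning to the start.

(Gcodetools for Inkscape — laser output)
G21
G90
G00 X27.98 Y68.61
M4 S866
G01 X27.06 Y72.03 F1552
G01 X24.56 Y74.53
G01 X21.14 Y75.45
G01 X17.72 Y74.53
G01 X15.22 Y72.03
G01 X14.30 Y68.61
G01 X15.22 Y65.19
G01 X17.72 Y62.69
G01 X21.14 Y61.77
G01 X24.56 Y62.69
G01 X27.06 Y65.19
G01 X27.98 Y68.61
G00 X6.19 Y161.62
M4 S866
G01 X14.93 Y161.62 F1552
G01 X14.93 Y155.55
G01 X6.19 Y155.55
G01 X6.19 Y161.62
M5
G00 X0.00 Y0.00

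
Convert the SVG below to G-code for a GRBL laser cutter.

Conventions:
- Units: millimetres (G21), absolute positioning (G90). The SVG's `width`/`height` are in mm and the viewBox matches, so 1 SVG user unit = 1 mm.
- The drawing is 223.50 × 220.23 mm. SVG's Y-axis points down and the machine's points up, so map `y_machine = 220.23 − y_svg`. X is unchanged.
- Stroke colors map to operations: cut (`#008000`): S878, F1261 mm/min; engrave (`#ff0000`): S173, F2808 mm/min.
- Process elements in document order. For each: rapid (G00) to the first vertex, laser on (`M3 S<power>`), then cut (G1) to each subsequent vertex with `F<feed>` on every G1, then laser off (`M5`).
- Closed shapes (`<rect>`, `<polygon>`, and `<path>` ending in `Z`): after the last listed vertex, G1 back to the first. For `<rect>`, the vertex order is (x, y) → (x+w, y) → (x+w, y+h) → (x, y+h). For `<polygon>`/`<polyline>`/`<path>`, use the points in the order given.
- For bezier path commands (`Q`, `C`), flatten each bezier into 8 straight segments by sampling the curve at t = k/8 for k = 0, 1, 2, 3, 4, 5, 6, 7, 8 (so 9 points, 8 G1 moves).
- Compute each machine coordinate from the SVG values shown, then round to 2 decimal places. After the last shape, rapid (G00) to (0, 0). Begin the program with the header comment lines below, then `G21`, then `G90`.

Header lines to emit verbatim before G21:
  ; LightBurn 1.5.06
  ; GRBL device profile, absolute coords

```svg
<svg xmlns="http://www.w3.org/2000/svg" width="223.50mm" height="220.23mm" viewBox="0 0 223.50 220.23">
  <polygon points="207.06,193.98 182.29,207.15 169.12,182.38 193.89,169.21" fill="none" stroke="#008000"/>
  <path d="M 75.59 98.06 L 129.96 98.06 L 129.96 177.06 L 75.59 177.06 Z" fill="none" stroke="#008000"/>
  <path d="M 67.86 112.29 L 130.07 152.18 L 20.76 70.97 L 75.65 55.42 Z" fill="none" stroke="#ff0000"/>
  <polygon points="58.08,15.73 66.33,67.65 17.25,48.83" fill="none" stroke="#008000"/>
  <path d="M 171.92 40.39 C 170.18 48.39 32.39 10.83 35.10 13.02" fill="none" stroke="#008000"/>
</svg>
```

; LightBurn 1.5.06
; GRBL device profile, absolute coords
G21
G90
G00 X207.06 Y26.25
M3 S878
G1 X182.29 Y13.08 F1261
G1 X169.12 Y37.85 F1261
G1 X193.89 Y51.02 F1261
G1 X207.06 Y26.25 F1261
M5
G00 X75.59 Y122.17
M3 S878
G1 X129.96 Y122.17 F1261
G1 X129.96 Y43.17 F1261
G1 X75.59 Y43.17 F1261
G1 X75.59 Y122.17 F1261
M5
G00 X67.86 Y107.94
M3 S173
G1 X130.07 Y68.05 F2808
G1 X20.76 Y149.26 F2808
G1 X75.65 Y164.81 F2808
G1 X67.86 Y107.94 F2808
M5
G00 X58.08 Y204.50
M3 S878
G1 X66.33 Y152.58 F1261
G1 X17.25 Y171.40 F1261
G1 X58.08 Y204.50 F1261
M5
G00 X171.92 Y179.84
M3 S878
G1 X165.43 Y178.81 F1261
G1 X149.43 Y181.05 F1261
G1 X127.15 Y185.56 F1261
G1 X101.84 Y191.35 F1261
G1 X76.74 Y197.40 F1261
G1 X55.09 Y202.73 F1261
G1 X40.13 Y206.33 F1261
G1 X35.10 Y207.21 F1261
M5
G00 X0.00 Y0.00

viewBox `0 0 223.50 220.23` with mm width/height → 1 unit = 1 mm. Flip: y_m = 220.23 − y_svg.

**Shape 1** — `<polygon>` regular polygon, stroke `#008000` → cut (S878, F1261). Machine vertices: (207.06,26.25) → (182.29,13.08) → (169.12,37.85) → (193.89,51.02) → (207.06,26.25). Closed: final G1 returns to the first vertex.

**Shape 2** — `<path>` rectangle, stroke `#008000` → cut (S878, F1261). Machine vertices: (75.59,122.17) → (129.96,122.17) → (129.96,43.17) → (75.59,43.17) → (75.59,122.17). Closed: final G1 returns to the first vertex.

**Shape 3** — `<path>` closed polygon, stroke `#ff0000` → engrave (S173, F2808). Machine vertices: (67.86,107.94) → (130.07,68.05) → (20.76,149.26) → (75.65,164.81) → (67.86,107.94). Closed: final G1 returns to the first vertex.

**Shape 4** — `<polygon>` regular polygon, stroke `#008000` → cut (S878, F1261). Machine vertices: (58.08,204.50) → (66.33,152.58) → (17.25,171.40) → (58.08,204.50). Closed: final G1 returns to the first vertex.

**Shape 5** — `<path>` cubic bezier, stroke `#008000` → cut (S878, F1261). Control points (SVG): P0=(171.92,40.39), P1=(170.18,48.39), P2=(32.39,10.83), P3=(35.10,13.02); sampled at t=k/8. Machine vertices: (171.92,179.84) → (165.43,178.81) → (149.43,181.05) → (127.15,185.56) → (101.84,191.35) → (76.74,197.40) → (55.09,202.73) → (40.13,206.33) → (35.10,207.21). Open path.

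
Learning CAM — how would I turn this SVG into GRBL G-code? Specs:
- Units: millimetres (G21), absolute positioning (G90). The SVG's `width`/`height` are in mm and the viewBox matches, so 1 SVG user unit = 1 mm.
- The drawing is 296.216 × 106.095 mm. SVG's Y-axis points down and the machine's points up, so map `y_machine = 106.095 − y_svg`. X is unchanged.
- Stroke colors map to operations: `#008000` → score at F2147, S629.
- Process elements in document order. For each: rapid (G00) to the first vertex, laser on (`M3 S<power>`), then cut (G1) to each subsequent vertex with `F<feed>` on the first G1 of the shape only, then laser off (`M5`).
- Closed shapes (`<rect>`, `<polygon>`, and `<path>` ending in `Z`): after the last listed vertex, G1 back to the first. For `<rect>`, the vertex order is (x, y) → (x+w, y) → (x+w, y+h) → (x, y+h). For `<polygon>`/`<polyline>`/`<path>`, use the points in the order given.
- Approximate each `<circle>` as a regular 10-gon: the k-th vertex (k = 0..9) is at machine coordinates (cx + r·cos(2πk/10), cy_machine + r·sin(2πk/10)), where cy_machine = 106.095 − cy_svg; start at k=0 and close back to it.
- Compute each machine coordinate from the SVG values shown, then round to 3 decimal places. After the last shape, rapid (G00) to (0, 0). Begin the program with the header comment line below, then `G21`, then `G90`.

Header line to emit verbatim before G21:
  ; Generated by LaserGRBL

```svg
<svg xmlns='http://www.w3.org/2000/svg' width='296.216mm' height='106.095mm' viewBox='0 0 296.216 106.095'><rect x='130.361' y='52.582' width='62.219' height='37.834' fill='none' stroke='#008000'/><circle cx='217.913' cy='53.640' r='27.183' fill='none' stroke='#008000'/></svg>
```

viewBox `0 0 296.216 106.095` with mm width/height → 1 unit = 1 mm. Flip: y_m = 106.095 − y_svg.

**Shape 1** — `<rect>` rectangle, stroke `#008000` → score (S629, F2147). Machine vertices: (130.361,53.513) → (192.580,53.513) → (192.580,15.679) → (130.361,15.679) → (130.361,53.513). Closed: final G1 returns to the first vertex.

**Shape 2** — `<circle>` circle, stroke `#008000` → score (S629, F2147). Machine vertices: (245.096,52.455) → (239.905,68.433) → (226.313,78.308) → (209.513,78.308) → (195.921,68.433) → (190.730,52.455) → (195.921,36.477) → (209.513,26.602) → (226.313,26.602) → (239.905,36.477) → (245.096,52.455). Closed: final G1 returns to the first vertex.

; Generated by LaserGRBL
G21
G90
G00 X130.361 Y53.513
M3 S629
G1 X192.580 Y53.513 F2147
G1 X192.580 Y15.679
G1 X130.361 Y15.679
G1 X130.361 Y53.513
M5
G00 X245.096 Y52.455
M3 S629
G1 X239.905 Y68.433 F2147
G1 X226.313 Y78.308
G1 X209.513 Y78.308
G1 X195.921 Y68.433
G1 X190.730 Y52.455
G1 X195.921 Y36.477
G1 X209.513 Y26.602
G1 X226.313 Y26.602
G1 X239.905 Y36.477
G1 X245.096 Y52.455
M5
G00 X0.000 Y0.000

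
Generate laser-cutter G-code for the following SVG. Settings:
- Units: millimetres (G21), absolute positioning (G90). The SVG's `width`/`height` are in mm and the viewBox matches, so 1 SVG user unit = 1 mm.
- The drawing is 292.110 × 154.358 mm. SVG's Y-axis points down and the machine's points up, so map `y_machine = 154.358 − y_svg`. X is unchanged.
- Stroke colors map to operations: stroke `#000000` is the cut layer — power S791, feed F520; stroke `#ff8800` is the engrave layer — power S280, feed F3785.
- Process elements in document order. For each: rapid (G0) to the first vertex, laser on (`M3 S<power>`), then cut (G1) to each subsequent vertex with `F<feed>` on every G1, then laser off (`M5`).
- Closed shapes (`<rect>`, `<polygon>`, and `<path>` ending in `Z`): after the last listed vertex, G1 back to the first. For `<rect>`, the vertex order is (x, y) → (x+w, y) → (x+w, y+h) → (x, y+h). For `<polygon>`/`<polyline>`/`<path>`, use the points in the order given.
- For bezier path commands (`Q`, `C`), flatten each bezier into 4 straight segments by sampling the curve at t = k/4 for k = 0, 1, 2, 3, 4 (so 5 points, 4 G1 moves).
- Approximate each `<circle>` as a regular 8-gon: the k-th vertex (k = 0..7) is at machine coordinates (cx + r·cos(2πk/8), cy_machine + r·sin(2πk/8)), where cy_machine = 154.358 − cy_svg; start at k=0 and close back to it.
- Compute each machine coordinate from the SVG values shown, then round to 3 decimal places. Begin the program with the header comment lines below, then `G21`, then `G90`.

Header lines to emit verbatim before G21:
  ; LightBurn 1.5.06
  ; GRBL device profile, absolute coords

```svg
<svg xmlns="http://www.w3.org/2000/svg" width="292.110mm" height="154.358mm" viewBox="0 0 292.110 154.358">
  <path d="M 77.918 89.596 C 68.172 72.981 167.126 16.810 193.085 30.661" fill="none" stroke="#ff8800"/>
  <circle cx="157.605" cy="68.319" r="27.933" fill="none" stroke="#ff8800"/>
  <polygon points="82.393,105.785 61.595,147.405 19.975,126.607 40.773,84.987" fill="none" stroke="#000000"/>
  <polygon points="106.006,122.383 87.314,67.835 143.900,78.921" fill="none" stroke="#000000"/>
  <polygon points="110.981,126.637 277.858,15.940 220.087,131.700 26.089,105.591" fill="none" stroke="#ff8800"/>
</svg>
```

; LightBurn 1.5.06
; GRBL device profile, absolute coords
G21
G90
G0 X77.918 Y64.762
M3 S280
G1 X88.151 Y82.928 F3785
G1 X122.112 Y105.654 F3785
G1 X162.768 Y122.668 F3785
G1 X193.085 Y123.697 F3785
M5
G0 X185.538 Y86.039
M3 S280
G1 X177.357 Y105.791 F3785
G1 X157.605 Y113.972 F3785
G1 X137.853 Y105.791 F3785
G1 X129.672 Y86.039 F3785
G1 X137.853 Y66.287 F3785
G1 X157.605 Y58.106 F3785
G1 X177.357 Y66.287 F3785
G1 X185.538 Y86.039 F3785
M5
G0 X82.393 Y48.573
M3 S791
G1 X61.595 Y6.953 F520
G1 X19.975 Y27.751 F520
G1 X40.773 Y69.371 F520
G1 X82.393 Y48.573 F520
M5
G0 X106.006 Y31.975
M3 S791
G1 X87.314 Y86.523 F520
G1 X143.900 Y75.437 F520
G1 X106.006 Y31.975 F520
M5
G0 X110.981 Y27.721
M3 S280
G1 X277.858 Y138.418 F3785
G1 X220.087 Y22.658 F3785
G1 X26.089 Y48.767 F3785
G1 X110.981 Y27.721 F3785
M5

Since the viewBox matches the mm dimensions, user units are millimetres directly. The only transform is the Y-flip y_m = 154.358 − y_svg.

Shape 1 is a cubic bezier drawn with `<path>`. Its stroke #ff8800 means engrave at S280, F3785. After flipping Y the toolpath is (77.918,64.762) → (88.151,82.928) → (122.112,105.654) → (162.768,122.668) → (193.085,123.697).

Shape 2 is a circle drawn with `<circle>`. Its stroke #ff8800 means engrave at S280, F3785. After flipping Y the toolpath is (185.538,86.039) → (177.357,105.791) → (157.605,113.972) → (137.853,105.791) → (129.672,86.039) → (137.853,66.287) → (157.605,58.106) → (177.357,66.287) → (185.538,86.039), returning to the start.

Shape 3 is a regular polygon drawn with `<polygon>`. Its stroke #000000 means cut at S791, F520. After flipping Y the toolpath is (82.393,48.573) → (61.595,6.953) → (19.975,27.751) → (40.773,69.371) → (82.393,48.573), returning to the start.

Shape 4 is a regular polygon drawn with `<polygon>`. Its stroke #000000 means cut at S791, F520. After flipping Y the toolpath is (106.006,31.975) → (87.314,86.523) → (143.900,75.437) → (106.006,31.975), returning to the start.

Shape 5 is a closed polygon drawn with `<polygon>`. Its stroke #ff8800 means engrave at S280, F3785. After flipping Y the toolpath is (110.981,27.721) → (277.858,138.418) → (220.087,22.658) → (26.089,48.767) → (110.981,27.721), returning to the start.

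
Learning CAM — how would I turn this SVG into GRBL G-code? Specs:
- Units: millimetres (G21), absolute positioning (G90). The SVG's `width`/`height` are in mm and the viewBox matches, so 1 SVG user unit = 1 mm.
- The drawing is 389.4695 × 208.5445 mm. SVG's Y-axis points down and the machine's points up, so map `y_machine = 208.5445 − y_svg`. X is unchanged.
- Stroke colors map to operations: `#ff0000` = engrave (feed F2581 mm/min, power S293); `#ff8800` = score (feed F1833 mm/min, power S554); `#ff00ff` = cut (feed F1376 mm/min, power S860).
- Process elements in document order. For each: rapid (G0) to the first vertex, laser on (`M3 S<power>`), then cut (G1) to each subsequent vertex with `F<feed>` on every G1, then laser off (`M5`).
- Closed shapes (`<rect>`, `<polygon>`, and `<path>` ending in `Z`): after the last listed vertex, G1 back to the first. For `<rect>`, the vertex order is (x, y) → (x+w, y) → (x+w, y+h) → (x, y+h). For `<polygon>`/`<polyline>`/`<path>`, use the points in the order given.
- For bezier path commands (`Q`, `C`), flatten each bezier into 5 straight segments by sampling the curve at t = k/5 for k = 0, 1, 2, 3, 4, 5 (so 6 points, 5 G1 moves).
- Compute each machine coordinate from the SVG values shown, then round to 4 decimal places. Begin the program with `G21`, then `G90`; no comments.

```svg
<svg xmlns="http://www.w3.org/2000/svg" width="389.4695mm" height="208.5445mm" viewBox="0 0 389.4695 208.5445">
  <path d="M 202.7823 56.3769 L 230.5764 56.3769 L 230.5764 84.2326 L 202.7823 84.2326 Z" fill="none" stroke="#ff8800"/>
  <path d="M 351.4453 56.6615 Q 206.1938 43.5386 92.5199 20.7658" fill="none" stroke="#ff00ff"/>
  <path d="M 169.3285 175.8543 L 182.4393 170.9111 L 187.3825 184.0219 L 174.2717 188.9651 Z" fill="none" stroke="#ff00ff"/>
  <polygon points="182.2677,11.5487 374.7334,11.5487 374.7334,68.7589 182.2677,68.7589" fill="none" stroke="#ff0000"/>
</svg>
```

G21
G90
G0 X202.7823 Y152.1676
M3 S554
G1 X230.5764 Y152.1676 F1833
G1 X230.5764 Y124.3119 F1833
G1 X202.7823 Y124.3119 F1833
G1 X202.7823 Y152.1676 F1833
M5
G0 X351.4453 Y151.8830
M3 S860
G1 X294.6078 Y157.5182 F1376
G1 X240.2965 Y163.9253 F1376
G1 X188.5114 Y171.1044 F1376
G1 X139.2526 Y179.0556 F1376
G1 X92.5199 Y187.7787 F1376
M5
G0 X169.3285 Y32.6902
M3 S860
G1 X182.4393 Y37.6334 F1376
G1 X187.3825 Y24.5226 F1376
G1 X174.2717 Y19.5794 F1376
G1 X169.3285 Y32.6902 F1376
M5
G0 X182.2677 Y196.9958
M3 S293
G1 X374.7334 Y196.9958 F2581
G1 X374.7334 Y139.7856 F2581
G1 X182.2677 Y139.7856 F2581
G1 X182.2677 Y196.9958 F2581
M5

Since the viewBox matches the mm dimensions, user units are millimetres directly. The only transform is the Y-flip y_m = 208.5445 − y_svg.

Shape 1 is a rectangle drawn with `<path>`. Its stroke #ff8800 means score at S554, F1833. After flipping Y the toolpath is (202.7823,152.1676) → (230.5764,152.1676) → (230.5764,124.3119) → (202.7823,124.3119) → (202.7823,152.1676), returning to the start.

Shape 2 is a quadratic bezier drawn with `<path>`. Its stroke #ff00ff means cut at S860, F1376. After flipping Y the toolpath is (351.4453,151.8830) → (294.6078,157.5182) → (240.2965,163.9253) → (188.5114,171.1044) → (139.2526,179.0556) → (92.5199,187.7787).

Shape 3 is a regular polygon drawn with `<path>`. Its stroke #ff00ff means cut at S860, F1376. After flipping Y the toolpath is (169.3285,32.6902) → (182.4393,37.6334) → (187.3825,24.5226) → (174.2717,19.5794) → (169.3285,32.6902), returning to the start.

Shape 4 is a rectangle drawn with `<polygon>`. Its stroke #ff0000 means engrave at S293, F2581. After flipping Y the toolpath is (182.2677,196.9958) → (374.7334,196.9958) → (374.7334,139.7856) → (182.2677,139.7856) → (182.2677,196.9958), returning to the start.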